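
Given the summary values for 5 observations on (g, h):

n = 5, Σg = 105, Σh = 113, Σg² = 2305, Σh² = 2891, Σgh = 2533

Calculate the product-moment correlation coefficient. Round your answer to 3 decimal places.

r = (nΣgh − ΣgΣh) / √[(nΣg² − (Σg)²)(nΣh² − (Σh)²)]
Numerator: 5×2533 − 105×113 = 800
Denominator: √[(11525 − 11025)(14455 − 12769)] = √[500 × 1686] = 918.1503
r = 800 / 918.1503 ≈ 0.871

0.871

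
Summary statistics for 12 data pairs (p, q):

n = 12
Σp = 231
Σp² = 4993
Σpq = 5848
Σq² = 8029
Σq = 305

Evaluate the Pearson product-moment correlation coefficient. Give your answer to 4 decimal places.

-0.0598

r = (nΣpq − ΣpΣq) / √[(nΣp² − (Σp)²)(nΣq² − (Σq)²)]
Numerator: 12×5848 − 231×305 = -279
Denominator: √[(59916 − 53361)(96348 − 93025)] = √[6555 × 3323] = 4667.1474
r = -279 / 4667.1474 ≈ -0.0598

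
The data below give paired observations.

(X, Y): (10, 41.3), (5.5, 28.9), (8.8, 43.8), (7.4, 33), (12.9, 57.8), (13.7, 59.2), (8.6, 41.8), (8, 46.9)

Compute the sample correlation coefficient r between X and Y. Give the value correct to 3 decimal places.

n = 8, ΣX = 74.9, ΣY = 352.7, ΣX² = 754.51, ΣY² = 16340.67, ΣXY = 3492.93
nΣXY − ΣXΣY = 27943.44 − 26417.23 = 1526.21
nΣX² − (ΣX)² = 6036.08 − 5610.01 = 426.07; nΣY² − (ΣY)² = 130725.36 − 124397.29 = 6328.07
r = 1526.21 / √(426.07 × 6328.07) = 1526.21 / 1642.0112 ≈ 0.929

0.929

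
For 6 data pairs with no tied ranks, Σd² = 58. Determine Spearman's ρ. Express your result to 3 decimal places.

ρ = 1 − 6Σd² / [n(n²−1)] = 1 − 6×58 / (6×35)
  = 1 − 348/210 = 1 − 1.6571 ≈ -0.657

-0.657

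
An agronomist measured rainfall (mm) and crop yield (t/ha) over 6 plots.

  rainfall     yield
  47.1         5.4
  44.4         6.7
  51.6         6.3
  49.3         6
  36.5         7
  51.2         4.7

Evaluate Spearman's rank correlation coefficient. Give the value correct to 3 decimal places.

Rank rainfall: 3, 2, 6, 4, 1, 5
Rank yield: 2, 5, 4, 3, 6, 1
d = rank(rainfall) − rank(yield): 1, -3, 2, 1, -5, 4; Σd² = 56
ρ = 1 − 6Σd² / [n(n²−1)] = 1 − 6×56 / (6×35) = 1 − 336/210 ≈ -0.600

-0.600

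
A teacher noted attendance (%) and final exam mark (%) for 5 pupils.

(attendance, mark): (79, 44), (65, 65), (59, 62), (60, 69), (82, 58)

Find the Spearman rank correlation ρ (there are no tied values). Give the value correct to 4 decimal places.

Rank attendance: 4, 3, 1, 2, 5
Rank mark: 1, 4, 3, 5, 2
d = rank(attendance) − rank(mark): 3, -1, -2, -3, 3; Σd² = 32
ρ = 1 − 6Σd² / [n(n²−1)] = 1 − 6×32 / (5×24) = 1 − 192/120 ≈ -0.6000

-0.6000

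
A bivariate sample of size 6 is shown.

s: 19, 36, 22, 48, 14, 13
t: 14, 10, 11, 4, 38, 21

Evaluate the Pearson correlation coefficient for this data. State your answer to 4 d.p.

n = 6, Σs = 152, Σt = 98, Σs² = 4810, Σt² = 2318, Σst = 1865
nΣst − ΣsΣt = 11190 − 14896 = -3706
nΣs² − (Σs)² = 28860 − 23104 = 5756; nΣt² − (Σt)² = 13908 − 9604 = 4304
r = -3706 / √(5756 × 4304) = -3706 / 4977.3310 ≈ -0.7446

-0.7446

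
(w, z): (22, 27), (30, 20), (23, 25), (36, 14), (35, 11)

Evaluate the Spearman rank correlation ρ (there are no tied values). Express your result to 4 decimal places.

Rank w: 1, 3, 2, 5, 4
Rank z: 5, 3, 4, 2, 1
d = rank(w) − rank(z): -4, 0, -2, 3, 3; Σd² = 38
ρ = 1 − 6Σd² / [n(n²−1)] = 1 − 6×38 / (5×24) = 1 − 228/120 ≈ -0.9000

-0.9000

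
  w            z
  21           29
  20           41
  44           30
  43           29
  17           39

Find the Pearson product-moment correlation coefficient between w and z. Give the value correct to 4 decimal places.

-0.6775

n = 5, Σw = 145, Σz = 168, Σw² = 4915, Σz² = 5784, Σwz = 4659
nΣwz − ΣwΣz = 23295 − 24360 = -1065
nΣw² − (Σw)² = 24575 − 21025 = 3550; nΣz² − (Σz)² = 28920 − 28224 = 696
r = -1065 / √(3550 × 696) = -1065 / 1571.8779 ≈ -0.6775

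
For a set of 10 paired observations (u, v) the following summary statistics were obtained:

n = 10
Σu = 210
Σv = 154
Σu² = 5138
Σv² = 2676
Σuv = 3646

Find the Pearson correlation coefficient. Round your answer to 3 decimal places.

0.875

r = (nΣuv − ΣuΣv) / √[(nΣu² − (Σu)²)(nΣv² − (Σv)²)]
Numerator: 10×3646 − 210×154 = 4120
Denominator: √[(51380 − 44100)(26760 − 23716)] = √[7280 × 3044] = 4707.4749
r = 4120 / 4707.4749 ≈ 0.875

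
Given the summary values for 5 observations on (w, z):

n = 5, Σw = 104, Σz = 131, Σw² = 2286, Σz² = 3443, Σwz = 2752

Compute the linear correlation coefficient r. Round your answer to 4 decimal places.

r = (nΣwz − ΣwΣz) / √[(nΣw² − (Σw)²)(nΣz² − (Σz)²)]
Numerator: 5×2752 − 104×131 = 136
Denominator: √[(11430 − 10816)(17215 − 17161)] = √[614 × 54] = 182.0879
r = 136 / 182.0879 ≈ 0.7469

0.7469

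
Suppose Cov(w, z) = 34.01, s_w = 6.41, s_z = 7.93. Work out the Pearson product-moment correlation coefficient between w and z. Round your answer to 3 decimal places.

r = Cov(w,z) / (s_w · s_z) = 34.01 / (6.41 × 7.93)
  = 34.01 / 50.8313 ≈ 0.669

0.669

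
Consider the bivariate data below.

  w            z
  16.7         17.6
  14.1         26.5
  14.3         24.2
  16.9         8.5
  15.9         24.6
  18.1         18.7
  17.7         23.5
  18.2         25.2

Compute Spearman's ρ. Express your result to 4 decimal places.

Rank w: 4, 1, 2, 5, 3, 7, 6, 8
Rank z: 2, 8, 5, 1, 6, 3, 4, 7
d = rank(w) − rank(z): 2, -7, -3, 4, -3, 4, 2, 1; Σd² = 108
ρ = 1 − 6Σd² / [n(n²−1)] = 1 − 6×108 / (8×63) = 1 − 648/504 ≈ -0.2857

-0.2857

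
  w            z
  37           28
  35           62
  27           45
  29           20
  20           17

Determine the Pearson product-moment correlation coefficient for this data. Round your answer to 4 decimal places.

0.4889

n = 5, Σw = 148, Σz = 172, Σw² = 4564, Σz² = 7342, Σwz = 5341
nΣwz − ΣwΣz = 26705 − 25456 = 1249
nΣw² − (Σw)² = 22820 − 21904 = 916; nΣz² − (Σz)² = 36710 − 29584 = 7126
r = 1249 / √(916 × 7126) = 1249 / 2554.8808 ≈ 0.4889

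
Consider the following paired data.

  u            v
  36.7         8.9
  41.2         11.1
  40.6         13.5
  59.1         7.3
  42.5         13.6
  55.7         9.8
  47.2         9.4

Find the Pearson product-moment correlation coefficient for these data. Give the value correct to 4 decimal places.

-0.5504

n = 7, Σu = 323, Σv = 73.6, Σu² = 15322.08, Σv² = 807.32, Σuv = 3331.02
nΣuv − ΣuΣv = 23317.14 − 23772.8 = -455.66
nΣu² − (Σu)² = 107254.56 − 104329 = 2925.56; nΣv² − (Σv)² = 5651.24 − 5416.96 = 234.28
r = -455.66 / √(2925.56 × 234.28) = -455.66 / 827.8890 ≈ -0.5504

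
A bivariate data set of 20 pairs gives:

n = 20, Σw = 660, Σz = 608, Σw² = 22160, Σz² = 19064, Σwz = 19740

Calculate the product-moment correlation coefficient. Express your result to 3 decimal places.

r = (nΣwz − ΣwΣz) / √[(nΣw² − (Σw)²)(nΣz² − (Σz)²)]
Numerator: 20×19740 − 660×608 = -6480
Denominator: √[(443200 − 435600)(381280 − 369664)] = √[7600 × 11616] = 9395.8289
r = -6480 / 9395.8289 ≈ -0.690

-0.690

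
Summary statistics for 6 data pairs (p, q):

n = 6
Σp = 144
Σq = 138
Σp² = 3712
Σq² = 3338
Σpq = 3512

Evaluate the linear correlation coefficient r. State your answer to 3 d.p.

0.976

r = (nΣpq − ΣpΣq) / √[(nΣp² − (Σp)²)(nΣq² − (Σq)²)]
Numerator: 6×3512 − 144×138 = 1200
Denominator: √[(22272 − 20736)(20028 − 19044)] = √[1536 × 984] = 1229.3999
r = 1200 / 1229.3999 ≈ 0.976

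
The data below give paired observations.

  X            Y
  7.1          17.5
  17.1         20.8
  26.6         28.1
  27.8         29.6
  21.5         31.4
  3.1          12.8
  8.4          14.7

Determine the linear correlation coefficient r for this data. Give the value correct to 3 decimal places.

n = 7, ΣX = 111.6, ΣY = 154.9, ΣX² = 2365.64, ΣY² = 3770.55, ΣXY = 2888.53
nΣXY − ΣXΣY = 20219.71 − 17286.84 = 2932.87
nΣX² − (ΣX)² = 16559.48 − 12454.56 = 4104.92; nΣY² − (ΣY)² = 26393.85 − 23994.01 = 2399.84
r = 2932.87 / √(4104.92 × 2399.84) = 2932.87 / 3138.6544 ≈ 0.934

0.934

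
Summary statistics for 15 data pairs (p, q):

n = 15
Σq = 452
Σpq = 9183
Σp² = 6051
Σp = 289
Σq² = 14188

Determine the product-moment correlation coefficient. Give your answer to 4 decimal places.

r = (nΣpq − ΣpΣq) / √[(nΣp² − (Σp)²)(nΣq² − (Σq)²)]
Numerator: 15×9183 − 289×452 = 7117
Denominator: √[(90765 − 83521)(212820 − 204304)] = √[7244 × 8516] = 7854.2921
r = 7117 / 7854.2921 ≈ 0.9061

0.9061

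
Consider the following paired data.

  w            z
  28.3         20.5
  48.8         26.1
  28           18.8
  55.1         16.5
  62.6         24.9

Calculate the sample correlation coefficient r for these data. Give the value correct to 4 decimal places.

n = 5, Σw = 222.8, Σz = 106.8, Σw² = 10921.1, Σz² = 2347.16, Σwz = 4848.12
nΣwz − ΣwΣz = 24240.6 − 23795.04 = 445.56
nΣw² − (Σw)² = 54605.5 − 49639.84 = 4965.66; nΣz² − (Σz)² = 11735.8 − 11406.24 = 329.56
r = 445.56 / √(4965.66 × 329.56) = 445.56 / 1279.2509 ≈ 0.3483

0.3483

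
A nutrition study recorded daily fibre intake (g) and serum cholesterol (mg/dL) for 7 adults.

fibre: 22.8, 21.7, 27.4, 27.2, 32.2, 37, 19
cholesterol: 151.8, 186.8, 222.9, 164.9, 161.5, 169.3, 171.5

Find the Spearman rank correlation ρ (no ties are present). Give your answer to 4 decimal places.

Rank fibre: 3, 2, 5, 4, 6, 7, 1
Rank cholesterol: 1, 6, 7, 3, 2, 4, 5
d = rank(fibre) − rank(cholesterol): 2, -4, -2, 1, 4, 3, -4; Σd² = 66
ρ = 1 − 6Σd² / [n(n²−1)] = 1 − 6×66 / (7×48) = 1 − 396/336 ≈ -0.1786

-0.1786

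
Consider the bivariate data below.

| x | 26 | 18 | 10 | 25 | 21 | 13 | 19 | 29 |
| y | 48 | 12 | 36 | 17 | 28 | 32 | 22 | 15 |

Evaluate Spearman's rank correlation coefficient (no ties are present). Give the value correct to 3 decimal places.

-0.214

Rank x: 7, 3, 1, 6, 5, 2, 4, 8
Rank y: 8, 1, 7, 3, 5, 6, 4, 2
d = rank(x) − rank(y): -1, 2, -6, 3, 0, -4, 0, 6; Σd² = 102
ρ = 1 − 6Σd² / [n(n²−1)] = 1 − 6×102 / (8×63) = 1 − 612/504 ≈ -0.214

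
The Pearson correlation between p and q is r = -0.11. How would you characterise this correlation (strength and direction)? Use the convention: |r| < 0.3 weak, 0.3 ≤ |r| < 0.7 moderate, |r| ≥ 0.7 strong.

weak negative

r = -0.11 < 0 so the relationship is negative.
|r| = 0.11, which falls in the weak range.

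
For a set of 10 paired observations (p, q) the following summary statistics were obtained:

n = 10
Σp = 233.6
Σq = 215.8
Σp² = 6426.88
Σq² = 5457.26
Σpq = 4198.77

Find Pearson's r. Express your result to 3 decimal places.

r = (nΣpq − ΣpΣq) / √[(nΣp² − (Σp)²)(nΣq² − (Σq)²)]
Numerator: 10×4198.77 − 233.6×215.8 = -8423.18
Denominator: √[(64268.8 − 54568.96)(54572.6 − 46569.64)] = √[9699.84 × 8002.96] = 8810.6431
r = -8423.18 / 8810.6431 ≈ -0.956

-0.956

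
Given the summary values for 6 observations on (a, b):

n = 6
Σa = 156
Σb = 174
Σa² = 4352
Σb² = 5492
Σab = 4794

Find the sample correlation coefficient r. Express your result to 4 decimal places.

0.7431

r = (nΣab − ΣaΣb) / √[(nΣa² − (Σa)²)(nΣb² − (Σb)²)]
Numerator: 6×4794 − 156×174 = 1620
Denominator: √[(26112 − 24336)(32952 − 30276)] = √[1776 × 2676] = 2180.0404
r = 1620 / 2180.0404 ≈ 0.7431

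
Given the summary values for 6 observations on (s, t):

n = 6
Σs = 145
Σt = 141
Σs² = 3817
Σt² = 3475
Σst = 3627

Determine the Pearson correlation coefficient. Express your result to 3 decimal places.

0.977

r = (nΣst − ΣsΣt) / √[(nΣs² − (Σs)²)(nΣt² − (Σt)²)]
Numerator: 6×3627 − 145×141 = 1317
Denominator: √[(22902 − 21025)(20850 − 19881)] = √[1877 × 969] = 1348.6338
r = 1317 / 1348.6338 ≈ 0.977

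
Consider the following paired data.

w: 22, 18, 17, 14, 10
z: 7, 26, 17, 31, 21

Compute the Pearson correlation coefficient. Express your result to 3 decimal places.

-0.592

n = 5, Σw = 81, Σz = 102, Σw² = 1393, Σz² = 2416, Σwz = 1555
nΣwz − ΣwΣz = 7775 − 8262 = -487
nΣw² − (Σw)² = 6965 − 6561 = 404; nΣz² − (Σz)² = 12080 − 10404 = 1676
r = -487 / √(404 × 1676) = -487 / 822.8633 ≈ -0.592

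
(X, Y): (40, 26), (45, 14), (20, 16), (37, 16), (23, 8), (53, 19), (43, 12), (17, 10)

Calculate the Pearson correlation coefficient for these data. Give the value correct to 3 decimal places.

0.490

n = 8, ΣX = 278, ΣY = 121, ΣX² = 10870, ΣY² = 2053, ΣXY = 4459
nΣXY − ΣXΣY = 35672 − 33638 = 2034
nΣX² − (ΣX)² = 86960 − 77284 = 9676; nΣY² − (ΣY)² = 16424 − 14641 = 1783
r = 2034 / √(9676 × 1783) = 2034 / 4153.5898 ≈ 0.490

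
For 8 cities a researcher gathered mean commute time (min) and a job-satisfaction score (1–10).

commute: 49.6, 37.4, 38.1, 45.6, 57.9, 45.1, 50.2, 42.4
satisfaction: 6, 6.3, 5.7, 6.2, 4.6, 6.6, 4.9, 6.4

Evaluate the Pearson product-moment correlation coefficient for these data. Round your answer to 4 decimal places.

n = 8, Σx = 366.3, Σy = 46.7, Σx² = 17094.11, Σy² = 276.31, Σxy = 2114.45
nΣxy − ΣxΣy = 16915.6 − 17106.21 = -190.61
nΣx² − (Σx)² = 136752.88 − 134175.69 = 2577.19; nΣy² − (Σy)² = 2210.48 − 2180.89 = 29.59
r = -190.61 / √(2577.19 × 29.59) = -190.61 / 276.1504 ≈ -0.6902

-0.6902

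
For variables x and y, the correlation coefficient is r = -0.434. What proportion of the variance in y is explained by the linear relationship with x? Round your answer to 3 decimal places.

r² = (-0.434)² = 0.188

0.188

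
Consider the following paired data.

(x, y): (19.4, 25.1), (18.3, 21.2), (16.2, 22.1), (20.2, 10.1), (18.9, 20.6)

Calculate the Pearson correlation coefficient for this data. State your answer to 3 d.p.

n = 5, Σx = 93, Σy = 99.1, Σx² = 1738.94, Σy² = 2094.23, Σxy = 1826.28
nΣxy − ΣxΣy = 9131.4 − 9216.3 = -84.9
nΣx² − (Σx)² = 8694.7 − 8649 = 45.7; nΣy² − (Σy)² = 10471.15 − 9820.81 = 650.34
r = -84.9 / √(45.7 × 650.34) = -84.9 / 172.3965 ≈ -0.492

-0.492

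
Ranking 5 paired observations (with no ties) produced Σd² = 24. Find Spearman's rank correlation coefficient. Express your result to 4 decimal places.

-0.2000

ρ = 1 − 6Σd² / [n(n²−1)] = 1 − 6×24 / (5×24)
  = 1 − 144/120 = 1 − 1.20000 ≈ -0.2000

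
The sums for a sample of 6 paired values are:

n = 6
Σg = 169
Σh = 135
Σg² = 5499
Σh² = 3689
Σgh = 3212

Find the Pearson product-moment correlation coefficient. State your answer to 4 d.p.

-0.8511

r = (nΣgh − ΣgΣh) / √[(nΣg² − (Σg)²)(nΣh² − (Σh)²)]
Numerator: 6×3212 − 169×135 = -3543
Denominator: √[(32994 − 28561)(22134 − 18225)] = √[4433 × 3909] = 4162.7631
r = -3543 / 4162.7631 ≈ -0.8511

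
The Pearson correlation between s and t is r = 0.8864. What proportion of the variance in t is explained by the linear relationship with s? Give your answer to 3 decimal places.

r² = (0.8864)² = 0.786

0.786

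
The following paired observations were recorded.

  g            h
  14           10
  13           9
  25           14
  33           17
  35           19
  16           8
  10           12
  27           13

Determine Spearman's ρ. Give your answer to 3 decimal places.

0.762

Rank g: 3, 2, 5, 7, 8, 4, 1, 6
Rank h: 3, 2, 6, 7, 8, 1, 4, 5
d = rank(g) − rank(h): 0, 0, -1, 0, 0, 3, -3, 1; Σd² = 20
ρ = 1 − 6Σd² / [n(n²−1)] = 1 − 6×20 / (8×63) = 1 − 120/504 ≈ 0.762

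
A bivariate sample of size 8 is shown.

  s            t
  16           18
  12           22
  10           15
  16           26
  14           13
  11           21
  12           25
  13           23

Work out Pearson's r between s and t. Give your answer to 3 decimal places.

0.153

n = 8, Σs = 104, Σt = 163, Σs² = 1386, Σt² = 3473, Σst = 2130
nΣst − ΣsΣt = 17040 − 16952 = 88
nΣs² − (Σs)² = 11088 − 10816 = 272; nΣt² − (Σt)² = 27784 − 26569 = 1215
r = 88 / √(272 × 1215) = 88 / 574.8739 ≈ 0.153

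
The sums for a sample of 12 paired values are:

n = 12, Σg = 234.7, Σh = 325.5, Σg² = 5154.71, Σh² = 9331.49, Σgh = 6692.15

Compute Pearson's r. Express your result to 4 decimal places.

0.6121

r = (nΣgh − ΣgΣh) / √[(nΣg² − (Σg)²)(nΣh² − (Σh)²)]
Numerator: 12×6692.15 − 234.7×325.5 = 3910.95
Denominator: √[(61856.52 − 55084.09)(111977.88 − 105950.25)] = √[6772.43 × 6027.63] = 6389.1864
r = 3910.95 / 6389.1864 ≈ 0.6121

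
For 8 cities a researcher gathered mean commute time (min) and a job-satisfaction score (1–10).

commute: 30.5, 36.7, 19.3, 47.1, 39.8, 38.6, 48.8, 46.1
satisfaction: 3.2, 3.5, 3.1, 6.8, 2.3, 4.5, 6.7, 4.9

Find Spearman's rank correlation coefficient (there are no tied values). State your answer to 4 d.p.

0.7381

Rank commute: 2, 3, 1, 7, 5, 4, 8, 6
Rank satisfaction: 3, 4, 2, 8, 1, 5, 7, 6
d = rank(commute) − rank(satisfaction): -1, -1, -1, -1, 4, -1, 1, 0; Σd² = 22
ρ = 1 − 6Σd² / [n(n²−1)] = 1 − 6×22 / (8×63) = 1 − 132/504 ≈ 0.7381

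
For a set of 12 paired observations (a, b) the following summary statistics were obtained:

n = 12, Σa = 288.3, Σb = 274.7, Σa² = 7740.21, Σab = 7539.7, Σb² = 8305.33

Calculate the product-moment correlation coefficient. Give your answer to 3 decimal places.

0.734

r = (nΣab − ΣaΣb) / √[(nΣa² − (Σa)²)(nΣb² − (Σb)²)]
Numerator: 12×7539.7 − 288.3×274.7 = 11280.39
Denominator: √[(92882.52 − 83116.89)(99663.96 − 75460.09)] = √[9765.63 × 24203.87] = 15374.2004
r = 11280.39 / 15374.2004 ≈ 0.734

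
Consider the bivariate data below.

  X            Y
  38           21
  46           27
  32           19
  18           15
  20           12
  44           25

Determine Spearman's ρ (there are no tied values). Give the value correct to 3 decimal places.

Rank X: 4, 6, 3, 1, 2, 5
Rank Y: 4, 6, 3, 2, 1, 5
d = rank(X) − rank(Y): 0, 0, 0, -1, 1, 0; Σd² = 2
ρ = 1 − 6Σd² / [n(n²−1)] = 1 − 6×2 / (6×35) = 1 − 12/210 ≈ 0.943

0.943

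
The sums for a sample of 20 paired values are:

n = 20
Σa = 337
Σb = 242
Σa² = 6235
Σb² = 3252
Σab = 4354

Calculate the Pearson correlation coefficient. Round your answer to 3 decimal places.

r = (nΣab − ΣaΣb) / √[(nΣa² − (Σa)²)(nΣb² − (Σb)²)]
Numerator: 20×4354 − 337×242 = 5526
Denominator: √[(124700 − 113569)(65040 − 58564)] = √[11131 × 6476] = 8490.2506
r = 5526 / 8490.2506 ≈ 0.651

0.651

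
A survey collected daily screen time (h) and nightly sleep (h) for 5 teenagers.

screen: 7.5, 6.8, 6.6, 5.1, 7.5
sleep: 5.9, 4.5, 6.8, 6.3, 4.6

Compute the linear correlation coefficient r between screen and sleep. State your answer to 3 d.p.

-0.473

n = 5, Σx = 33.5, Σy = 28.1, Σx² = 228.31, Σy² = 162.15, Σxy = 186.36
nΣxy − ΣxΣy = 931.8 − 941.35 = -9.55
nΣx² − (Σx)² = 1141.55 − 1122.25 = 19.3; nΣy² − (Σy)² = 810.75 − 789.61 = 21.14
r = -9.55 / √(19.3 × 21.14) = -9.55 / 20.1991 ≈ -0.473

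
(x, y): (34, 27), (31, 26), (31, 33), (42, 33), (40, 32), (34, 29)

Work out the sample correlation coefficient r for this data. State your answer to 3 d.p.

n = 6, Σx = 212, Σy = 180, Σx² = 7598, Σy² = 5448, Σxy = 6399
nΣxy − ΣxΣy = 38394 − 38160 = 234
nΣx² − (Σx)² = 45588 − 44944 = 644; nΣy² − (Σy)² = 32688 − 32400 = 288
r = 234 / √(644 × 288) = 234 / 430.6646 ≈ 0.543

0.543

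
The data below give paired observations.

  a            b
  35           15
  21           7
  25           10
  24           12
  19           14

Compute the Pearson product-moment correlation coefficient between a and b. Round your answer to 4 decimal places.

n = 5, Σa = 124, Σb = 58, Σa² = 3228, Σb² = 714, Σab = 1476
nΣab − ΣaΣb = 7380 − 7192 = 188
nΣa² − (Σa)² = 16140 − 15376 = 764; nΣb² − (Σb)² = 3570 − 3364 = 206
r = 188 / √(764 × 206) = 188 / 396.7165 ≈ 0.4739

0.4739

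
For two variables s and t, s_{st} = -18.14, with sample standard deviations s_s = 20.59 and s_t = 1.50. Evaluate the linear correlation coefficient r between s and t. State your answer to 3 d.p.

r = Cov(s,t) / (s_s · s_t) = -18.14 / (20.59 × 1.50)
  = -18.14 / 30.8850 ≈ -0.587

-0.587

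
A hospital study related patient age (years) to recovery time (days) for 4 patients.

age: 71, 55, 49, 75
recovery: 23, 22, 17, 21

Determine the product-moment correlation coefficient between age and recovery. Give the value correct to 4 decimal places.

n = 4, Σx = 250, Σy = 83, Σx² = 16092, Σy² = 1743, Σxy = 5251
nΣxy − ΣxΣy = 21004 − 20750 = 254
nΣx² − (Σx)² = 64368 − 62500 = 1868; nΣy² − (Σy)² = 6972 − 6889 = 83
r = 254 / √(1868 × 83) = 254 / 393.7563 ≈ 0.6451

0.6451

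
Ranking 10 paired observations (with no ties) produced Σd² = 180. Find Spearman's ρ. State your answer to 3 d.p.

-0.091

ρ = 1 − 6Σd² / [n(n²−1)] = 1 − 6×180 / (10×99)
  = 1 − 1080/990 = 1 − 1.0909 ≈ -0.091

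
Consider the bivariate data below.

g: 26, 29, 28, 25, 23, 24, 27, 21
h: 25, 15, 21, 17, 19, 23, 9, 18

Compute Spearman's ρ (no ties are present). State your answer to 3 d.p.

-0.262

Rank g: 5, 8, 7, 4, 2, 3, 6, 1
Rank h: 8, 2, 6, 3, 5, 7, 1, 4
d = rank(g) − rank(h): -3, 6, 1, 1, -3, -4, 5, -3; Σd² = 106
ρ = 1 − 6Σd² / [n(n²−1)] = 1 − 6×106 / (8×63) = 1 − 636/504 ≈ -0.262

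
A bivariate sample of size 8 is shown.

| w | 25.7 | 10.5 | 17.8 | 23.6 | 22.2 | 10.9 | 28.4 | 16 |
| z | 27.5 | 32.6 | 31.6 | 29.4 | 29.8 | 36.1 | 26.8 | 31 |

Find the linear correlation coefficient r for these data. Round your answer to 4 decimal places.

-0.9279

n = 8, Σw = 155.1, Σz = 244.8, Σw² = 3318.75, Σz² = 7552.42, Σwz = 4617.54
nΣwz − ΣwΣz = 36940.32 − 37968.48 = -1028.16
nΣw² − (Σw)² = 26550 − 24056.01 = 2493.99; nΣz² − (Σz)² = 60419.36 − 59927.04 = 492.32
r = -1028.16 / √(2493.99 × 492.32) = -1028.16 / 1108.0799 ≈ -0.9279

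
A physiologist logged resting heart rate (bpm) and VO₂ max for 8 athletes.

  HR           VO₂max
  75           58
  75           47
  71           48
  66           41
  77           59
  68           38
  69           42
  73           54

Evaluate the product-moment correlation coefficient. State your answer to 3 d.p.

n = 8, Σx = 574, Σy = 387, Σx² = 41290, Σy² = 19163, Σxy = 27956
nΣxy − ΣxΣy = 223648 − 222138 = 1510
nΣx² − (Σx)² = 330320 − 329476 = 844; nΣy² − (Σy)² = 153304 − 149769 = 3535
r = 1510 / √(844 × 3535) = 1510 / 1727.2927 ≈ 0.874

0.874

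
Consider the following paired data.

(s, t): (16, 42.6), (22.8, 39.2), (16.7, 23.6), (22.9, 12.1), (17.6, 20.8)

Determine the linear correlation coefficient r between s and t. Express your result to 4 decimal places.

-0.2455

n = 5, Σs = 96, Σt = 138.3, Σs² = 1888.9, Σt² = 4487.41, Σst = 2612.65
nΣst − ΣsΣt = 13063.25 − 13276.8 = -213.55
nΣs² − (Σs)² = 9444.5 − 9216 = 228.5; nΣt² − (Σt)² = 22437.05 − 19126.89 = 3310.16
r = -213.55 / √(228.5 × 3310.16) = -213.55 / 869.6962 ≈ -0.2455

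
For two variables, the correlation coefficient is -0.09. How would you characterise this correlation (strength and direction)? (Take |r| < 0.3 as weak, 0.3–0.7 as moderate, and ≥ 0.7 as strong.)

weak negative

r = -0.09 < 0 so the relationship is negative.
|r| = 0.09, which falls in the weak range.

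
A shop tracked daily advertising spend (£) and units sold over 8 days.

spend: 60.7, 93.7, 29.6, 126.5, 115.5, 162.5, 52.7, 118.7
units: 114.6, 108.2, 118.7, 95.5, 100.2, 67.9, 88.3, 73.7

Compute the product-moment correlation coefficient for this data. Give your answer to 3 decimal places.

-0.729

n = 8, Σx = 759.9, Σy = 767.1, Σx² = 85956.07, Σy² = 75929.37, Σxy = 68697.28
nΣxy − ΣxΣy = 549578.24 − 582919.29 = -33341.05
nΣx² − (Σx)² = 687648.56 − 577448.01 = 110200.55; nΣy² − (Σy)² = 607434.96 − 588442.41 = 18992.55
r = -33341.05 / √(110200.55 × 18992.55) = -33341.05 / 45749.2017 ≈ -0.729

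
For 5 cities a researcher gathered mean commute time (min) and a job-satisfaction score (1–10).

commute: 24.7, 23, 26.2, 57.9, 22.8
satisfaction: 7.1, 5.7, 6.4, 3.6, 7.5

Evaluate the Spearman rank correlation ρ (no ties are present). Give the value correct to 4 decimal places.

-0.7000

Rank commute: 3, 2, 4, 5, 1
Rank satisfaction: 4, 2, 3, 1, 5
d = rank(commute) − rank(satisfaction): -1, 0, 1, 4, -4; Σd² = 34
ρ = 1 − 6Σd² / [n(n²−1)] = 1 − 6×34 / (5×24) = 1 − 204/120 ≈ -0.7000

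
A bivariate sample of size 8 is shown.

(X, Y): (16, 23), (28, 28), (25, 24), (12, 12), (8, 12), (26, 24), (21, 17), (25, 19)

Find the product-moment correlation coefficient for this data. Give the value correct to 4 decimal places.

0.8223

n = 8, ΣX = 161, ΣY = 159, ΣX² = 3615, ΣY² = 3403, ΣXY = 3448
nΣXY − ΣXΣY = 27584 − 25599 = 1985
nΣX² − (ΣX)² = 28920 − 25921 = 2999; nΣY² − (ΣY)² = 27224 − 25281 = 1943
r = 1985 / √(2999 × 1943) = 1985 / 2413.9298 ≈ 0.8223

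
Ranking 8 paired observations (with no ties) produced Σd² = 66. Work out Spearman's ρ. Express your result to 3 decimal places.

0.214

ρ = 1 − 6Σd² / [n(n²−1)] = 1 − 6×66 / (8×63)
  = 1 − 396/504 = 1 − 0.7857 ≈ 0.214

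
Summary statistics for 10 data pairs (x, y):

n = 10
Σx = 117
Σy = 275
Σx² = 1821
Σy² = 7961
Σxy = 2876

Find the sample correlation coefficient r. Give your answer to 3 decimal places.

r = (nΣxy − ΣxΣy) / √[(nΣx² − (Σx)²)(nΣy² − (Σy)²)]
Numerator: 10×2876 − 117×275 = -3415
Denominator: √[(18210 − 13689)(79610 − 75625)] = √[4521 × 3985] = 4244.5477
r = -3415 / 4244.5477 ≈ -0.805

-0.805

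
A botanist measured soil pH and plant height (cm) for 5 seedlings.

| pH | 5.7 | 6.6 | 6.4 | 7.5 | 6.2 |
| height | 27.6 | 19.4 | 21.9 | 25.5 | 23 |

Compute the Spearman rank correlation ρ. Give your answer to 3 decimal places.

-0.400

Rank pH: 1, 4, 3, 5, 2
Rank height: 5, 1, 2, 4, 3
d = rank(pH) − rank(height): -4, 3, 1, 1, -1; Σd² = 28
ρ = 1 − 6Σd² / [n(n²−1)] = 1 − 6×28 / (5×24) = 1 − 168/120 ≈ -0.400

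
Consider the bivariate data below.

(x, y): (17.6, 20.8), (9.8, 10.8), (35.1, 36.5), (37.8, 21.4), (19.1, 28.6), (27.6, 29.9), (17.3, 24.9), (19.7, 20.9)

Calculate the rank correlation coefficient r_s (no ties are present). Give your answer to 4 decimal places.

Rank x: 3, 1, 7, 8, 4, 6, 2, 5
Rank y: 2, 1, 8, 4, 6, 7, 5, 3
d = rank(x) − rank(y): 1, 0, -1, 4, -2, -1, -3, 2; Σd² = 36
ρ = 1 − 6Σd² / [n(n²−1)] = 1 − 6×36 / (8×63) = 1 − 216/504 ≈ 0.5714

0.5714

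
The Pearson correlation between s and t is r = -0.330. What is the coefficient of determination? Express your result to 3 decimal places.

r² = (-0.330)² = 0.109

0.109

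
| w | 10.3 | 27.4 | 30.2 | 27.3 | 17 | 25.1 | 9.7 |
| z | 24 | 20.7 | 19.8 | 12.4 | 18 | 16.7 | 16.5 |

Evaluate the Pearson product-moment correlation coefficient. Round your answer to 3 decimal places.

-0.286

n = 7, Σw = 147, Σz = 128.1, Σw² = 3527.28, Σz² = 2425.43, Σwz = 2636.08
nΣwz − ΣwΣz = 18452.56 − 18830.7 = -378.14
nΣw² − (Σw)² = 24690.96 − 21609 = 3081.96; nΣz² − (Σz)² = 16978.01 − 16409.61 = 568.4
r = -378.14 / √(3081.96 × 568.4) = -378.14 / 1323.5506 ≈ -0.286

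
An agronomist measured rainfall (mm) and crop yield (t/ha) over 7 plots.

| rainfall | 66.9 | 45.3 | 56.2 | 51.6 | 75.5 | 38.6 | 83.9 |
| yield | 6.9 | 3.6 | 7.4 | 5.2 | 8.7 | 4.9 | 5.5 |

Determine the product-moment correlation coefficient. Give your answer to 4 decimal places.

0.5662

n = 7, Σx = 418, Σy = 42.2, Σx² = 26578.12, Σy² = 272.32, Σxy = 2616.33
nΣxy − ΣxΣy = 18314.31 − 17639.6 = 674.71
nΣx² − (Σx)² = 186046.84 − 174724 = 11322.84; nΣy² − (Σy)² = 1906.24 − 1780.84 = 125.4
r = 674.71 / √(11322.84 × 125.4) = 674.71 / 1191.5889 ≈ 0.5662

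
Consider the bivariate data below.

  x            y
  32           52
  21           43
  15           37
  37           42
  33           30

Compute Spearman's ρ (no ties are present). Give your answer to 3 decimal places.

-0.100

Rank x: 3, 2, 1, 5, 4
Rank y: 5, 4, 2, 3, 1
d = rank(x) − rank(y): -2, -2, -1, 2, 3; Σd² = 22
ρ = 1 − 6Σd² / [n(n²−1)] = 1 − 6×22 / (5×24) = 1 − 132/120 ≈ -0.100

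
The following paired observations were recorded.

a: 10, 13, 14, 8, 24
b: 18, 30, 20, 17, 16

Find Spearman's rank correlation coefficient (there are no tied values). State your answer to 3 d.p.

-0.100

Rank a: 2, 3, 4, 1, 5
Rank b: 3, 5, 4, 2, 1
d = rank(a) − rank(b): -1, -2, 0, -1, 4; Σd² = 22
ρ = 1 − 6Σd² / [n(n²−1)] = 1 − 6×22 / (5×24) = 1 − 132/120 ≈ -0.100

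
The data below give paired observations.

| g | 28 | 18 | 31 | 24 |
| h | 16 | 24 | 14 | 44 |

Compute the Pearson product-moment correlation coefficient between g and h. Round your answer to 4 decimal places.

-0.4525

n = 4, Σg = 101, Σh = 98, Σg² = 2645, Σh² = 2964, Σgh = 2370
nΣgh − ΣgΣh = 9480 − 9898 = -418
nΣg² − (Σg)² = 10580 − 10201 = 379; nΣh² − (Σh)² = 11856 − 9604 = 2252
r = -418 / √(379 × 2252) = -418 / 923.8550 ≈ -0.4525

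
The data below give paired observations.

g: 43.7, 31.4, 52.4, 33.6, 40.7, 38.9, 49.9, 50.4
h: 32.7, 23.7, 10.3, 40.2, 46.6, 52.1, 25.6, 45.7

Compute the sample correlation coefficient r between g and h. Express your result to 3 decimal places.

-0.302

n = 8, Σg = 341, Σh = 276.9, Σg² = 14970.24, Σh² = 10982.93, Σgh = 11567.64
nΣgh − ΣgΣh = 92541.12 − 94422.9 = -1881.78
nΣg² − (Σg)² = 119761.92 − 116281 = 3480.92; nΣh² − (Σh)² = 87863.44 − 76673.61 = 11189.83
r = -1881.78 / √(3480.92 × 11189.83) = -1881.78 / 6241.0659 ≈ -0.302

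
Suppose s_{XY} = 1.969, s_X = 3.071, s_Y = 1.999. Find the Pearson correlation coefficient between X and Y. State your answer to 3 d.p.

0.321

r = Cov(X,Y) / (s_X · s_Y) = 1.969 / (3.071 × 1.999)
  = 1.969 / 6.1389 ≈ 0.321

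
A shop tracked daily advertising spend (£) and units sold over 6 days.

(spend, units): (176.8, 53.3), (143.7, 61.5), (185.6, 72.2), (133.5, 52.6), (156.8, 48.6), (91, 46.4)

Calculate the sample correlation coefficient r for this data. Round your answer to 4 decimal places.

n = 6, Σx = 887.4, Σy = 334.6, Σx² = 137044.78, Σy² = 19117.66, Σxy = 50526.29
nΣxy − ΣxΣy = 303157.74 − 296924.04 = 6233.7
nΣx² − (Σx)² = 822268.68 − 787478.76 = 34789.92; nΣy² − (Σy)² = 114705.96 − 111957.16 = 2748.8
r = 6233.7 / √(34789.92 × 2748.8) = 6233.7 / 9779.0865 ≈ 0.6375

0.6375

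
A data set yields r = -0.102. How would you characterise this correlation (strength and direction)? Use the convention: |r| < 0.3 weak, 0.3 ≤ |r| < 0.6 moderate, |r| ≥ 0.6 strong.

weak negative

r = -0.102 < 0 so the relationship is negative.
|r| = 0.102, which falls in the weak range.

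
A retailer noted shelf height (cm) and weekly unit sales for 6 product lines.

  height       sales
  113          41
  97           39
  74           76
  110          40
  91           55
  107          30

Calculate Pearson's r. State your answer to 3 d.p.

-0.892

n = 6, Σx = 592, Σy = 281, Σx² = 59484, Σy² = 14503, Σxy = 26655
nΣxy − ΣxΣy = 159930 − 166352 = -6422
nΣx² − (Σx)² = 356904 − 350464 = 6440; nΣy² − (Σy)² = 87018 − 78961 = 8057
r = -6422 / √(6440 × 8057) = -6422 / 7203.2687 ≈ -0.892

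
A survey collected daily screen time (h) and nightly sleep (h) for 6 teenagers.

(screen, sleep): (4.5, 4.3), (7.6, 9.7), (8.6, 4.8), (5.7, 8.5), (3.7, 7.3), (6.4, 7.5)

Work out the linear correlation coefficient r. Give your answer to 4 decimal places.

0.0878

n = 6, Σx = 36.5, Σy = 42.1, Σx² = 239.11, Σy² = 317.41, Σxy = 257.81
nΣxy − ΣxΣy = 1546.86 − 1536.65 = 10.21
nΣx² − (Σx)² = 1434.66 − 1332.25 = 102.41; nΣy² − (Σy)² = 1904.46 − 1772.41 = 132.05
r = 10.21 / √(102.41 × 132.05) = 10.21 / 116.2895 ≈ 0.0878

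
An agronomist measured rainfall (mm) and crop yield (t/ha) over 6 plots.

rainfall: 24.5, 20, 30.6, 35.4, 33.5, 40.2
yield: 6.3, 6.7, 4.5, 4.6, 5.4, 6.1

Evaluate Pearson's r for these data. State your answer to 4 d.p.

-0.4875

n = 6, Σx = 184.2, Σy = 33.6, Σx² = 5928.06, Σy² = 192.36, Σxy = 1015.01
nΣxy − ΣxΣy = 6090.06 − 6189.12 = -99.06
nΣx² − (Σx)² = 35568.36 − 33929.64 = 1638.72; nΣy² − (Σy)² = 1154.16 − 1128.96 = 25.2
r = -99.06 / √(1638.72 × 25.2) = -99.06 / 203.2135 ≈ -0.4875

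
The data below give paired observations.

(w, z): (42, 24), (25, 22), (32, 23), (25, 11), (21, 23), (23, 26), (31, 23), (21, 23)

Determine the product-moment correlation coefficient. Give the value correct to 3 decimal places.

0.147

n = 8, Σw = 220, Σz = 175, Σw² = 6410, Σz² = 3973, Σwz = 4846
nΣwz − ΣwΣz = 38768 − 38500 = 268
nΣw² − (Σw)² = 51280 − 48400 = 2880; nΣz² − (Σz)² = 31784 − 30625 = 1159
r = 268 / √(2880 × 1159) = 268 / 1826.9975 ≈ 0.147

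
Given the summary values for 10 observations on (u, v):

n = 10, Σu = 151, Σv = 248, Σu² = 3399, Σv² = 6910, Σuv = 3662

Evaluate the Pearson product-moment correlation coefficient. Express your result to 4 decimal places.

-0.0898

r = (nΣuv − ΣuΣv) / √[(nΣu² − (Σu)²)(nΣv² − (Σv)²)]
Numerator: 10×3662 − 151×248 = -828
Denominator: √[(33990 − 22801)(69100 − 61504)] = √[11189 × 7596] = 9219.0913
r = -828 / 9219.0913 ≈ -0.0898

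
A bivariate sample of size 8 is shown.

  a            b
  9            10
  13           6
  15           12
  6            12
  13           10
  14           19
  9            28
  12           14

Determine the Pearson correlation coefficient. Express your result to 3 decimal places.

n = 8, Σa = 91, Σb = 111, Σa² = 1101, Σb² = 1865, Σab = 1236
nΣab − ΣaΣb = 9888 − 10101 = -213
nΣa² − (Σa)² = 8808 − 8281 = 527; nΣb² − (Σb)² = 14920 − 12321 = 2599
r = -213 / √(527 × 2599) = -213 / 1170.3303 ≈ -0.182

-0.182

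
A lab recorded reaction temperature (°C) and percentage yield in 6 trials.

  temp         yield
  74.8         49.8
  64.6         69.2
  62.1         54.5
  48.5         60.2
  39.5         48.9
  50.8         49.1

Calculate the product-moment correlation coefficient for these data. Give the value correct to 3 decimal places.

0.217

n = 6, Σx = 340.3, Σy = 331.7, Σx² = 20117.75, Σy² = 18664.99, Σxy = 18925.34
nΣxy − ΣxΣy = 113552.04 − 112877.51 = 674.53
nΣx² − (Σx)² = 120706.5 − 115804.09 = 4902.41; nΣy² − (Σy)² = 111989.94 − 110024.89 = 1965.05
r = 674.53 / √(4902.41 × 1965.05) = 674.53 / 3103.7849 ≈ 0.217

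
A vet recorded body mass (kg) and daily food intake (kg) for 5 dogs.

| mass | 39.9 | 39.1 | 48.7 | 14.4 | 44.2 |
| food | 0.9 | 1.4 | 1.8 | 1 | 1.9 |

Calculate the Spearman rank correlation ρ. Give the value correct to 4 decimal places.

0.6000

Rank mass: 3, 2, 5, 1, 4
Rank food: 1, 3, 4, 2, 5
d = rank(mass) − rank(food): 2, -1, 1, -1, -1; Σd² = 8
ρ = 1 − 6Σd² / [n(n²−1)] = 1 − 6×8 / (5×24) = 1 − 48/120 ≈ 0.6000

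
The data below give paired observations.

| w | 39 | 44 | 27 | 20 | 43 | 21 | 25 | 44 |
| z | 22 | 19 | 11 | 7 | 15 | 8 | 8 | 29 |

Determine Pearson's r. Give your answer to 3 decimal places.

n = 8, Σw = 263, Σz = 119, Σw² = 9437, Σz² = 2209, Σwz = 4420
nΣwz − ΣwΣz = 35360 − 31297 = 4063
nΣw² − (Σw)² = 75496 − 69169 = 6327; nΣz² − (Σz)² = 17672 − 14161 = 3511
r = 4063 / √(6327 × 3511) = 4063 / 4713.1833 ≈ 0.862

0.862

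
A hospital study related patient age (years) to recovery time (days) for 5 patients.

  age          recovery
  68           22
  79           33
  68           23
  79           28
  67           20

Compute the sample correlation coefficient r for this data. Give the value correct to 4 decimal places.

0.9300

n = 5, Σx = 361, Σy = 126, Σx² = 26219, Σy² = 3286, Σxy = 9219
nΣxy − ΣxΣy = 46095 − 45486 = 609
nΣx² − (Σx)² = 131095 − 130321 = 774; nΣy² − (Σy)² = 16430 − 15876 = 554
r = 609 / √(774 × 554) = 609 / 654.8252 ≈ 0.9300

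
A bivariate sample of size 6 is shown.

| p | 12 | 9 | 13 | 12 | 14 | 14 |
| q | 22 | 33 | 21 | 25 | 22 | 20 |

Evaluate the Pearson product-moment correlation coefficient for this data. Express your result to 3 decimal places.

n = 6, Σp = 74, Σq = 143, Σp² = 930, Σq² = 3523, Σpq = 1722
nΣpq − ΣpΣq = 10332 − 10582 = -250
nΣp² − (Σp)² = 5580 − 5476 = 104; nΣq² − (Σq)² = 21138 − 20449 = 689
r = -250 / √(104 × 689) = -250 / 267.6864 ≈ -0.934

-0.934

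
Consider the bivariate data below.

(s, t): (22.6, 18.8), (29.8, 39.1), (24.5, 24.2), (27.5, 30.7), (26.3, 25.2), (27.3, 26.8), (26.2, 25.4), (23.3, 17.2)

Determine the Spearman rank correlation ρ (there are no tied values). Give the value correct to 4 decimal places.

0.9524

Rank s: 1, 8, 3, 7, 5, 6, 4, 2
Rank t: 2, 8, 3, 7, 4, 6, 5, 1
d = rank(s) − rank(t): -1, 0, 0, 0, 1, 0, -1, 1; Σd² = 4
ρ = 1 − 6Σd² / [n(n²−1)] = 1 − 6×4 / (8×63) = 1 − 24/504 ≈ 0.9524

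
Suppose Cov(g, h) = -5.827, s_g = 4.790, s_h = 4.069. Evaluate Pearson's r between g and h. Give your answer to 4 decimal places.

r = Cov(g,h) / (s_g · s_h) = -5.827 / (4.790 × 4.069)
  = -5.827 / 19.4905 ≈ -0.2990

-0.2990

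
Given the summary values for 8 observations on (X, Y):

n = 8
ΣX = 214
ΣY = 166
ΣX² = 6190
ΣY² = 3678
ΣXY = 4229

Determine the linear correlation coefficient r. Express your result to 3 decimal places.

r = (nΣXY − ΣXΣY) / √[(nΣX² − (ΣX)²)(nΣY² − (ΣY)²)]
Numerator: 8×4229 − 214×166 = -1692
Denominator: √[(49520 − 45796)(29424 − 27556)] = √[3724 × 1868] = 2637.5049
r = -1692 / 2637.5049 ≈ -0.642

-0.642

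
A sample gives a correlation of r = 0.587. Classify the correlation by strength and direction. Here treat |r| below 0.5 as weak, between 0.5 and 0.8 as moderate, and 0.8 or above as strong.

r = 0.587 > 0 so the relationship is positive.
|r| = 0.587, which falls in the moderate range.

moderate positive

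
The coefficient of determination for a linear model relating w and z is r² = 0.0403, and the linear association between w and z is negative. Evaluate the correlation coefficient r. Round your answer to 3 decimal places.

-0.201

|r| = √0.0403 = 0.201
The association is negative, so r = −0.201.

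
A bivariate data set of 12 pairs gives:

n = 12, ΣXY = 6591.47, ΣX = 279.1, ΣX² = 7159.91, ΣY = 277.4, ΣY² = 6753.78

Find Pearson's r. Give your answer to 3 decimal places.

0.292

r = (nΣXY − ΣXΣY) / √[(nΣX² − (ΣX)²)(nΣY² − (ΣY)²)]
Numerator: 12×6591.47 − 279.1×277.4 = 1675.3
Denominator: √[(85918.92 − 77896.81)(81045.36 − 76950.76)] = √[8022.11 × 4094.6] = 5731.2592
r = 1675.3 / 5731.2592 ≈ 0.292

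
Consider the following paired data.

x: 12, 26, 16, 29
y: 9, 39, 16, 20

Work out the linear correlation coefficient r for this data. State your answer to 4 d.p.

0.6932

n = 4, Σx = 83, Σy = 84, Σx² = 1917, Σy² = 2258, Σxy = 1958
nΣxy − ΣxΣy = 7832 − 6972 = 860
nΣx² − (Σx)² = 7668 − 6889 = 779; nΣy² − (Σy)² = 9032 − 7056 = 1976
r = 860 / √(779 × 1976) = 860 / 1240.6869 ≈ 0.6932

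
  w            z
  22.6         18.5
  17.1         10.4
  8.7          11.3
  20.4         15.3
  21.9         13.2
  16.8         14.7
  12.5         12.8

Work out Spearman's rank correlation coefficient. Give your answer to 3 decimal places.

Rank w: 7, 4, 1, 5, 6, 3, 2
Rank z: 7, 1, 2, 6, 4, 5, 3
d = rank(w) − rank(z): 0, 3, -1, -1, 2, -2, -1; Σd² = 20
ρ = 1 − 6Σd² / [n(n²−1)] = 1 − 6×20 / (7×48) = 1 − 120/336 ≈ 0.643

0.643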